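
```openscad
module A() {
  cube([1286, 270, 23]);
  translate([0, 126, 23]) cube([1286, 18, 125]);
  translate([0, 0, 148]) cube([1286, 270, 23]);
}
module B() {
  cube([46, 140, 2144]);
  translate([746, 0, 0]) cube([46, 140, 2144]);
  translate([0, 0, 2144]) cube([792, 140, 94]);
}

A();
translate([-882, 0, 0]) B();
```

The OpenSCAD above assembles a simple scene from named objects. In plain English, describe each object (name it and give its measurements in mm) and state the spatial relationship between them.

A is an I-beam lying along x, 1286 mm long. Overall section height 171 mm. Two flanges 270 mm wide (y) and 23 mm thick, one on the floor and one at the top; a web 18 mm thick runs between them, centred on the flange width.

B is a rectangular door frame: two vertical jambs of 46×140 mm section, 2144 mm tall, with a clear opening 700 mm wide between their inner faces. A header 94 mm tall and 140 mm deep lies on top of the jambs and spans the full outside width.

The door frame is on the floor beside the I-beam on its −x side.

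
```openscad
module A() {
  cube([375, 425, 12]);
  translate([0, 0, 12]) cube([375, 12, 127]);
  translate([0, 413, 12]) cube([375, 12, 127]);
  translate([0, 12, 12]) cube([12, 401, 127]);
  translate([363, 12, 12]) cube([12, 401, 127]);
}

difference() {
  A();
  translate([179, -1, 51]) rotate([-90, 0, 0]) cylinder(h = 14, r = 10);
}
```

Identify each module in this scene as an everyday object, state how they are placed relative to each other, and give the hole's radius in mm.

The subtracted cylinder has r = 10 mm.

A is an open box. The open box has a circular hole through its front wall. The hole's radius is 10 mm.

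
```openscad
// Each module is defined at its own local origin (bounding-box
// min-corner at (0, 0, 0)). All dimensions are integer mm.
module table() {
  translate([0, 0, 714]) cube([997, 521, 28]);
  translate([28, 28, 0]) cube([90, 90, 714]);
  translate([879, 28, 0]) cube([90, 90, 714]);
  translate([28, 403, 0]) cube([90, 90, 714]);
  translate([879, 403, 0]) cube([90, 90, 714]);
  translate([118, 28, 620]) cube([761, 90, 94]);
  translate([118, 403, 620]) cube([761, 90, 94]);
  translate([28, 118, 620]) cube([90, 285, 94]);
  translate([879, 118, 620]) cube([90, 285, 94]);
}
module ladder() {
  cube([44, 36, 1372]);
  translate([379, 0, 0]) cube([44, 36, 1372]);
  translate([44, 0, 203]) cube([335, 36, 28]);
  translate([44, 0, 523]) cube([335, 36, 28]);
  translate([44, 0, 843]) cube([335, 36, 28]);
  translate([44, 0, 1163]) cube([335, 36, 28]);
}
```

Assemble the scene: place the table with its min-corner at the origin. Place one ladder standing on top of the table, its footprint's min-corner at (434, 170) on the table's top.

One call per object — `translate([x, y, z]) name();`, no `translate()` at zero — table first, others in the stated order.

table();
translate([434, 170, 742]) ladder();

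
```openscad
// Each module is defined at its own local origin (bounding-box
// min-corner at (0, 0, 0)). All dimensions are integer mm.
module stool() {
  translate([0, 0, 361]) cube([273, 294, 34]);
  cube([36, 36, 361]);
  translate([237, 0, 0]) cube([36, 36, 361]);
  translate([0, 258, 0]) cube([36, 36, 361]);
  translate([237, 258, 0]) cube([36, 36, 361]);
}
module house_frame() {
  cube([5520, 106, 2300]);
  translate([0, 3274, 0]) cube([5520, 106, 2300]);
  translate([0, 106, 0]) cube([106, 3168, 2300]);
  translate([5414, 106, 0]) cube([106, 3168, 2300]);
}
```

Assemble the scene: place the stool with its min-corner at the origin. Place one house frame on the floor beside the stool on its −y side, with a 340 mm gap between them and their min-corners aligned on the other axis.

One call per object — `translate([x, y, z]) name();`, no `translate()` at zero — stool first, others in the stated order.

stool();
translate([0, -3720, 0]) house_frame();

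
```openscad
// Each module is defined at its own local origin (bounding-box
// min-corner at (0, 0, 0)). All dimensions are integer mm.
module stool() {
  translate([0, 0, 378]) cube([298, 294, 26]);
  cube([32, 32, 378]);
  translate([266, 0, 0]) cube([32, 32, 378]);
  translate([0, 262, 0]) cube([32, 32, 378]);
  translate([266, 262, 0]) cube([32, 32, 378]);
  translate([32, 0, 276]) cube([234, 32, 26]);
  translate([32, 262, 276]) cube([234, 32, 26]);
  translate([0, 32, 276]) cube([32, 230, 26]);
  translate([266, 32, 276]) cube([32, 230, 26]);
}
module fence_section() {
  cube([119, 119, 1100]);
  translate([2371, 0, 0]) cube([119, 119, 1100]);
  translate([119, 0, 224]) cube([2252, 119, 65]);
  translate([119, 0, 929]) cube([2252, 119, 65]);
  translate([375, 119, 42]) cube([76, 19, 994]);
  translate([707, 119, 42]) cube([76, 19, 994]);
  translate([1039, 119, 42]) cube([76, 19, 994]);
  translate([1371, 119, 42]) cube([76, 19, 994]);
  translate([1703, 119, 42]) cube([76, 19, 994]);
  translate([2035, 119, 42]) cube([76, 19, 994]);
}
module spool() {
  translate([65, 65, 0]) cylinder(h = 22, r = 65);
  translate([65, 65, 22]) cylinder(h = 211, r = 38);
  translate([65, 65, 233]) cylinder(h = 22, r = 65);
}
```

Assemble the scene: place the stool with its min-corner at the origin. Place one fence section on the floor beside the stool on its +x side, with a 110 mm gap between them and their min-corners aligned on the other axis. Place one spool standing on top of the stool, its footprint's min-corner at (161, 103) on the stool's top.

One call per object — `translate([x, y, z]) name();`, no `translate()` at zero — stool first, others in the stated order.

stool();
translate([408, 0, 0]) fence_section();
translate([161, 103, 404]) spool();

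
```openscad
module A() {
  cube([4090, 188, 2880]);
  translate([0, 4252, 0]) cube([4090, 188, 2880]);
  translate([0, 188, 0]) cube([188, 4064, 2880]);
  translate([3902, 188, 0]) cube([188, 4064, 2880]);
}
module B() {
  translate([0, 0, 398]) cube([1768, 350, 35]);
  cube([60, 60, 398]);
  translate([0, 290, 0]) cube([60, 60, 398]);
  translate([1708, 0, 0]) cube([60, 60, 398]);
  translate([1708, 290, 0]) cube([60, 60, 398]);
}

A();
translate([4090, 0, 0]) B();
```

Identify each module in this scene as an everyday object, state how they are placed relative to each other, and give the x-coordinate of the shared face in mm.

A is a house frame. B is a bench. The bench is against the house frame's +x side, with their −y faces flush. The x-coordinate of the shared face is 4090 mm.

The house frame's +x face and the bench's −x face are both at x = 4090 mm.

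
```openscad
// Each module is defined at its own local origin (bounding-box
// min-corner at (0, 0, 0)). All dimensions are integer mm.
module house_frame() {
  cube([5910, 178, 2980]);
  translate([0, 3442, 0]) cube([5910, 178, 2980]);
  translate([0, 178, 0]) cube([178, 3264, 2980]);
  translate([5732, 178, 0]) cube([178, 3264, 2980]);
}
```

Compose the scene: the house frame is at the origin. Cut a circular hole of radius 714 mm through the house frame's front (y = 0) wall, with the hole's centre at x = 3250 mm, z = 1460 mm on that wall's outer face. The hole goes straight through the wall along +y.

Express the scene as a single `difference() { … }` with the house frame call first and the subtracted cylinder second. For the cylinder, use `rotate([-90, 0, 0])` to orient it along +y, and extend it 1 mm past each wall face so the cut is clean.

difference() {
  house_frame();
  translate([3250, -1, 1460]) rotate([-90, 0, 0]) cylinder(h = 180, r = 714);
}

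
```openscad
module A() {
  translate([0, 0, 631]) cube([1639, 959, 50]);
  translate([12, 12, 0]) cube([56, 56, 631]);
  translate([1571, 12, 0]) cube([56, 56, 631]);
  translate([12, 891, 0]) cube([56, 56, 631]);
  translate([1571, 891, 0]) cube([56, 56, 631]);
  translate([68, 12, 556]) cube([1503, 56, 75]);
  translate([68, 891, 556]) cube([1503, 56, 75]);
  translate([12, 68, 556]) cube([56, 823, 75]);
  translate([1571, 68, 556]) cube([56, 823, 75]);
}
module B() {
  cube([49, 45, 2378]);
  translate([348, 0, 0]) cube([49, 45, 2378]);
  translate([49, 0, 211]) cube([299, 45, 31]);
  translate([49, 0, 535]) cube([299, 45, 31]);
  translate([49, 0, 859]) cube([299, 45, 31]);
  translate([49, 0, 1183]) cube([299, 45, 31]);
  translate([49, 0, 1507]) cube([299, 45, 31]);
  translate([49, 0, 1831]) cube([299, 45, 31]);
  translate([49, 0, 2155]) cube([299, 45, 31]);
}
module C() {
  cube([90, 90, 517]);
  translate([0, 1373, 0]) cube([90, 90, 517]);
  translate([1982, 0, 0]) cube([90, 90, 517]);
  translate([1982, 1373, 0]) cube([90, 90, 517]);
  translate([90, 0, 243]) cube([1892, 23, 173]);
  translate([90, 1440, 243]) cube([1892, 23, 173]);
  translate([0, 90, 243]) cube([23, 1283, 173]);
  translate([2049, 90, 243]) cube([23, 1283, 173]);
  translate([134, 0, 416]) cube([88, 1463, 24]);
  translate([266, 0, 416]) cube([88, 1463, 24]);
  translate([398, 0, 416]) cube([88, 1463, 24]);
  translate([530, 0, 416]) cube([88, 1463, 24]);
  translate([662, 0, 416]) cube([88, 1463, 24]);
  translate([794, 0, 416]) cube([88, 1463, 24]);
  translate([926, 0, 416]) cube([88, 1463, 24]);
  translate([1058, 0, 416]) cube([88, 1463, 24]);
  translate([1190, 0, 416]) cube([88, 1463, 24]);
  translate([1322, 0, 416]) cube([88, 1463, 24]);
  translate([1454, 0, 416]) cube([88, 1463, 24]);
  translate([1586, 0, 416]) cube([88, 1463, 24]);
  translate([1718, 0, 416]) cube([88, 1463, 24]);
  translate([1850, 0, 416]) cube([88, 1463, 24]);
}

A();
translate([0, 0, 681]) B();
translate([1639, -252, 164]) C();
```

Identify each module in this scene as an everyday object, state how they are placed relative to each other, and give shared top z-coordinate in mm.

Both tops at z = 681 mm.

A is a table. B is a ladder. C is a bed frame. The ladder is on top of the table. The bed frame is beside the table with their tops flush at z = 681. The shared top z-coordinate is 681 mm.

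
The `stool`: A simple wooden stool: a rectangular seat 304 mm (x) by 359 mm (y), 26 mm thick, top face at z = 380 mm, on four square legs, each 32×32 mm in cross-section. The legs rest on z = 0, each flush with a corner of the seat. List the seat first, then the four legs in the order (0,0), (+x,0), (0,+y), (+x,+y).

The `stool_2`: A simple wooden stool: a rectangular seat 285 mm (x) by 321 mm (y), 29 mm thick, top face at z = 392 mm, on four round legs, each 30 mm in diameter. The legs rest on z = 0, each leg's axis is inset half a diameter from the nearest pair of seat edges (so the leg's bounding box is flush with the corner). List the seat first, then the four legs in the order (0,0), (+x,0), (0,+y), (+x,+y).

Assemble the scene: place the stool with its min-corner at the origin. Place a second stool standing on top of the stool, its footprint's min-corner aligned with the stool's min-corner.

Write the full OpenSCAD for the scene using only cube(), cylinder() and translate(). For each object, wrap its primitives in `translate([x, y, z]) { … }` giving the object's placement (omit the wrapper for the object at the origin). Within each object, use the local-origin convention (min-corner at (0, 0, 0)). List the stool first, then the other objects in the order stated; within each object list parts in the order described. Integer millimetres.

translate([0, 0, 354]) cube([304, 359, 26]);
cube([32, 32, 354]);
translate([272, 0, 0]) cube([32, 32, 354]);
translate([0, 327, 0]) cube([32, 32, 354]);
translate([272, 327, 0]) cube([32, 32, 354]);
translate([0, 0, 380]) {
  translate([0, 0, 363]) cube([285, 321, 29]);
  translate([15, 15, 0]) cylinder(h = 363, r = 15);
  translate([270, 15, 0]) cylinder(h = 363, r = 15);
  translate([15, 306, 0]) cylinder(h = 363, r = 15);
  translate([270, 306, 0]) cylinder(h = 363, r = 15);
}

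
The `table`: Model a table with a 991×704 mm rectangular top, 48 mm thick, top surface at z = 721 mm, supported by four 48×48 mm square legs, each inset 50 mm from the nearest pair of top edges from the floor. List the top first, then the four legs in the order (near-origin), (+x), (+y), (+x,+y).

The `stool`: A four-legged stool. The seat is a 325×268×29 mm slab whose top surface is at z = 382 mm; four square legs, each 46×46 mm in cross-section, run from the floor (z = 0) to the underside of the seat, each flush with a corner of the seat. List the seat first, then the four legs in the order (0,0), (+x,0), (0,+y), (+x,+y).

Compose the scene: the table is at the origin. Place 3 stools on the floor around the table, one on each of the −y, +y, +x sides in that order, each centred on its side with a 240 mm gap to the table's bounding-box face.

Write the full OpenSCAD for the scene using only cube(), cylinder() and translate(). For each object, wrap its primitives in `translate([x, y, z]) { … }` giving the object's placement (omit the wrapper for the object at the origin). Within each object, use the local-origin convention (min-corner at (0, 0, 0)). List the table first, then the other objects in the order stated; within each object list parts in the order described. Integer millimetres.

translate([0, 0, 673]) cube([991, 704, 48]);
translate([50, 50, 0]) cube([48, 48, 673]);
translate([893, 50, 0]) cube([48, 48, 673]);
translate([50, 606, 0]) cube([48, 48, 673]);
translate([893, 606, 0]) cube([48, 48, 673]);
translate([333, -508, 0]) {
  translate([0, 0, 353]) cube([325, 268, 29]);
  cube([46, 46, 353]);
  translate([279, 0, 0]) cube([46, 46, 353]);
  translate([0, 222, 0]) cube([46, 46, 353]);
  translate([279, 222, 0]) cube([46, 46, 353]);
}
translate([333, 944, 0]) {
  translate([0, 0, 353]) cube([325, 268, 29]);
  cube([46, 46, 353]);
  translate([279, 0, 0]) cube([46, 46, 353]);
  translate([0, 222, 0]) cube([46, 46, 353]);
  translate([279, 222, 0]) cube([46, 46, 353]);
}
translate([1231, 218, 0]) {
  translate([0, 0, 353]) cube([325, 268, 29]);
  cube([46, 46, 353]);
  translate([279, 0, 0]) cube([46, 46, 353]);
  translate([0, 222, 0]) cube([46, 46, 353]);
  translate([279, 222, 0]) cube([46, 46, 353]);
}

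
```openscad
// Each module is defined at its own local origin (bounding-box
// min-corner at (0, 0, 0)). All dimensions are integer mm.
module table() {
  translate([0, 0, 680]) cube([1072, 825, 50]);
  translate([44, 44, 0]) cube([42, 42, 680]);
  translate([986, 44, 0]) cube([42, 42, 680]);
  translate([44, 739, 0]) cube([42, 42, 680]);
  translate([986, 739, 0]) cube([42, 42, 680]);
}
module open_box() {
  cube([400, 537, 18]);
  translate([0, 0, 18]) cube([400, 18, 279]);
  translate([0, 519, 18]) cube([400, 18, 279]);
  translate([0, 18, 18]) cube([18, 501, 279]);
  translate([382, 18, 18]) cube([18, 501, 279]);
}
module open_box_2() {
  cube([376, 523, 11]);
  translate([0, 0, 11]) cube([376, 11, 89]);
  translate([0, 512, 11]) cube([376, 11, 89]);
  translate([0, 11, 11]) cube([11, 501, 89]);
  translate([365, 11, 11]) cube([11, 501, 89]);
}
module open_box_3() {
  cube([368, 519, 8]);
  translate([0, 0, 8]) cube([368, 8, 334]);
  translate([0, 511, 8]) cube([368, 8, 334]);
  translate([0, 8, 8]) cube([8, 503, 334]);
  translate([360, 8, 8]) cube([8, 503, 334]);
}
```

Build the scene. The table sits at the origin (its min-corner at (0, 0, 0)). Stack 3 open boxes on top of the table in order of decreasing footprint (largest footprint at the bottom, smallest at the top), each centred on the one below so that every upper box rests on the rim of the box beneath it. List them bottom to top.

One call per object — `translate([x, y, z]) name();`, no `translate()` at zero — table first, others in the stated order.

table();
translate([336, 144, 730]) open_box();
translate([348, 151, 1027]) open_box_2();
translate([352, 153, 1127]) open_box_3();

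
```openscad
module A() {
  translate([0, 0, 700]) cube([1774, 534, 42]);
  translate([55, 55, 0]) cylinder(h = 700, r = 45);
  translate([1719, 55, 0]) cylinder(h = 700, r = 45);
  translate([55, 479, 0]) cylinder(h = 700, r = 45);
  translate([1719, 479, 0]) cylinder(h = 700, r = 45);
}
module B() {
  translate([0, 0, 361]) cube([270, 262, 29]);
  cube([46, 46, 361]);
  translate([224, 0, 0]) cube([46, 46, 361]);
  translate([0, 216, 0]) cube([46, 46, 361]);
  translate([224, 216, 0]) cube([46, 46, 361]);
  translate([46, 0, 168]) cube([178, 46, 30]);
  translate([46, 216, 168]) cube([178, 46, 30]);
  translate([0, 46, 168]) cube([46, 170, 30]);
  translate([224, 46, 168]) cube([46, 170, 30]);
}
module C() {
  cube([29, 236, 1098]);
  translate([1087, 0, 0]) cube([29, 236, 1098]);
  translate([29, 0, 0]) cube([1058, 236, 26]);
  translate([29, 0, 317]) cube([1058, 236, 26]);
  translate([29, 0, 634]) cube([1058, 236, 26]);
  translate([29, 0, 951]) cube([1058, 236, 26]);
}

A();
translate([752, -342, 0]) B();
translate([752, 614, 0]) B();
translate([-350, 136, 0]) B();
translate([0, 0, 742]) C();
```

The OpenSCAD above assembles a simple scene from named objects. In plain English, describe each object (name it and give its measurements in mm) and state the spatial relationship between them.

A is a table: top 1774 mm (x) × 534 mm (y), 42 mm thick, upper face at z = 742 mm, on four round legs of 90 mm diameter, each leg's bounding box inset 10 mm from the nearest pair of top edges, running from z = 0 to the bottom of the top.

B is a four-legged stool. The seat is 270×262 mm, 29 mm thick, top at z = 390 mm. It stands on four square legs, each 46×46 mm in cross-section, from z = 0 to the seat underside, each flush with a corner of the seat. Four stretchers, 46 mm wide and 30 mm tall, connect adjacent legs with their undersides at z = 168 mm, each running between the inner faces of the legs it joins and aligned with the legs' outer faces on the other axis.

C is a bookshelf 1116 mm wide overall, 236 mm deep and 1098 mm tall. The two sides are 29 mm thick vertical panels. 4 horizontal shelves of 26 mm thickness span between the inner faces of the sides; the lowest shelf sits on the floor and shelves are stacked with a clear vertical gap of 291 mm between each pair.

Three stools sit around the table at the −y, +y, −x sides. The bookshelf is on top of the table.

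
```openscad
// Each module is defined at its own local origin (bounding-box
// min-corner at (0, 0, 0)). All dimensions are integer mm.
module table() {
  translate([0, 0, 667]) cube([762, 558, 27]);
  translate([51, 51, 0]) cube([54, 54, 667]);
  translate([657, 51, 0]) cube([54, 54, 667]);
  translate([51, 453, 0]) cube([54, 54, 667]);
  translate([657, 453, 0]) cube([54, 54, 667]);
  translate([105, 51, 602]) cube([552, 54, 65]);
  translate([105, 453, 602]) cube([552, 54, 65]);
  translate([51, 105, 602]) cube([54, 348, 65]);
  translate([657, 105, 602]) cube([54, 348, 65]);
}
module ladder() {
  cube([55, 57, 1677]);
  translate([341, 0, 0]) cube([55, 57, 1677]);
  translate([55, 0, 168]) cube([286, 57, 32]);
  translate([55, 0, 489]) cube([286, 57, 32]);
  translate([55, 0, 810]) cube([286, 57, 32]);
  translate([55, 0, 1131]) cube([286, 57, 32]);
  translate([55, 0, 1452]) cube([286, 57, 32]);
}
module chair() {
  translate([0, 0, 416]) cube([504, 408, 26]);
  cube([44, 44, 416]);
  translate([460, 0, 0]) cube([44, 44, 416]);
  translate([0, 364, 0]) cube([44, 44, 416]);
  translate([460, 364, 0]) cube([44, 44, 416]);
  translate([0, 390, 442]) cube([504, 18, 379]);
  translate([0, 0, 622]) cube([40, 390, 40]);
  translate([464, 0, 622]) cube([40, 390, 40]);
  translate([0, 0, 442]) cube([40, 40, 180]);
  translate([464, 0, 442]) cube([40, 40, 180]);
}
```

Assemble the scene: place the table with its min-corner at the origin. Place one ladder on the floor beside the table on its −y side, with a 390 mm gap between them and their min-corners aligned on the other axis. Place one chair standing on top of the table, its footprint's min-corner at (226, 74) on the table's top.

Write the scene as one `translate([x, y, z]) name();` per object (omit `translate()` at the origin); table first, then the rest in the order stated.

table();
translate([0, -447, 0]) ladder();
translate([226, 74, 694]) chair();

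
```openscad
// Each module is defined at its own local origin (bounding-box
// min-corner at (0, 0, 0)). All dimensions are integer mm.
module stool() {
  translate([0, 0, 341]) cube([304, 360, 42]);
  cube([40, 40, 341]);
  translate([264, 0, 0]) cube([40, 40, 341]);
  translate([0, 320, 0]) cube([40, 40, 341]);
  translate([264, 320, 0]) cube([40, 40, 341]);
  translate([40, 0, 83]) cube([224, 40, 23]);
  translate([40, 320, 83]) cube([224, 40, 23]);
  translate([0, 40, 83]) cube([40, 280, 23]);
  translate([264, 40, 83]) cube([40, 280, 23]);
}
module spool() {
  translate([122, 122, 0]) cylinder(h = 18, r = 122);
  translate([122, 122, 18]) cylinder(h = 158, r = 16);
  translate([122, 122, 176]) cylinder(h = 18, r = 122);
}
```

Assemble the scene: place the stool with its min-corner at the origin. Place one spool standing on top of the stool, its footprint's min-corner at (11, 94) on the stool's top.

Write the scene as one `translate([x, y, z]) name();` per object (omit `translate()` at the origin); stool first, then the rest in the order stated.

stool();
translate([11, 94, 383]) spool();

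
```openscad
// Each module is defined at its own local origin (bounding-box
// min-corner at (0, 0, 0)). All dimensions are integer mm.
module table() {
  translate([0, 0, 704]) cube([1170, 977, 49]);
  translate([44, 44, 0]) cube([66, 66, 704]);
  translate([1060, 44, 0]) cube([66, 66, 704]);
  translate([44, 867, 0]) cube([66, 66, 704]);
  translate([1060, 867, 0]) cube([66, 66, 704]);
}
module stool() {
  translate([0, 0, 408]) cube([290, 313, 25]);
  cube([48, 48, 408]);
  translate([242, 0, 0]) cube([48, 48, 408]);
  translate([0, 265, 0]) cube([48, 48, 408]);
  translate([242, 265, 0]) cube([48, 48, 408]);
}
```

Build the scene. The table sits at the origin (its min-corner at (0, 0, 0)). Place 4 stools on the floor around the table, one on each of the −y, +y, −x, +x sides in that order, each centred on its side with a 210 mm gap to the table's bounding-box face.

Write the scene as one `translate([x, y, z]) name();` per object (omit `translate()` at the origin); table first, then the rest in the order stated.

table();
translate([440, -523, 0]) stool();
translate([440, 1187, 0]) stool();
translate([-500, 332, 0]) stool();
translate([1380, 332, 0]) stool();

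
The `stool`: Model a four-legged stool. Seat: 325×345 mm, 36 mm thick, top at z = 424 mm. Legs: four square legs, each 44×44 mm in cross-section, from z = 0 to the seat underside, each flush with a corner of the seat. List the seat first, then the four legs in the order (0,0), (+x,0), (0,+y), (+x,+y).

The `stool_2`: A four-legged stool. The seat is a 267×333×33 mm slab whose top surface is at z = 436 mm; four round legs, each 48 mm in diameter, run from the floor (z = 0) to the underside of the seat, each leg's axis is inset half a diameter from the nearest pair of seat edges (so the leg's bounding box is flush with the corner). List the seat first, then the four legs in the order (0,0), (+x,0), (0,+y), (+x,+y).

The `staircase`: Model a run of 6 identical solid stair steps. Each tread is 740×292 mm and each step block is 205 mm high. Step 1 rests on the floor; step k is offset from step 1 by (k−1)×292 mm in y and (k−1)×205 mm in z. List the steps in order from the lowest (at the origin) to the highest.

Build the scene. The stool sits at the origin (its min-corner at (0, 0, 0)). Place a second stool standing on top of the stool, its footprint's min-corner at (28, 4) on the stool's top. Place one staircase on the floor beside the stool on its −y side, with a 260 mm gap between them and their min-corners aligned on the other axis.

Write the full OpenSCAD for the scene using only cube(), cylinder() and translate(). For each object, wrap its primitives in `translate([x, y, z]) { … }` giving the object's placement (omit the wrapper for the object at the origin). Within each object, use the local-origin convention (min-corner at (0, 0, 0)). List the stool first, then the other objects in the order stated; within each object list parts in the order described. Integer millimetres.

translate([0, 0, 388]) cube([325, 345, 36]);
cube([44, 44, 388]);
translate([281, 0, 0]) cube([44, 44, 388]);
translate([0, 301, 0]) cube([44, 44, 388]);
translate([281, 301, 0]) cube([44, 44, 388]);
translate([28, 4, 424]) {
  translate([0, 0, 403]) cube([267, 333, 33]);
  translate([24, 24, 0]) cylinder(h = 403, r = 24);
  translate([243, 24, 0]) cylinder(h = 403, r = 24);
  translate([24, 309, 0]) cylinder(h = 403, r = 24);
  translate([243, 309, 0]) cylinder(h = 403, r = 24);
}
translate([0, -2012, 0]) {
  cube([740, 292, 205]);
  translate([0, 292, 205]) cube([740, 292, 205]);
  translate([0, 584, 410]) cube([740, 292, 205]);
  translate([0, 876, 615]) cube([740, 292, 205]);
  translate([0, 1168, 820]) cube([740, 292, 205]);
  translate([0, 1460, 1025]) cube([740, 292, 205]);
}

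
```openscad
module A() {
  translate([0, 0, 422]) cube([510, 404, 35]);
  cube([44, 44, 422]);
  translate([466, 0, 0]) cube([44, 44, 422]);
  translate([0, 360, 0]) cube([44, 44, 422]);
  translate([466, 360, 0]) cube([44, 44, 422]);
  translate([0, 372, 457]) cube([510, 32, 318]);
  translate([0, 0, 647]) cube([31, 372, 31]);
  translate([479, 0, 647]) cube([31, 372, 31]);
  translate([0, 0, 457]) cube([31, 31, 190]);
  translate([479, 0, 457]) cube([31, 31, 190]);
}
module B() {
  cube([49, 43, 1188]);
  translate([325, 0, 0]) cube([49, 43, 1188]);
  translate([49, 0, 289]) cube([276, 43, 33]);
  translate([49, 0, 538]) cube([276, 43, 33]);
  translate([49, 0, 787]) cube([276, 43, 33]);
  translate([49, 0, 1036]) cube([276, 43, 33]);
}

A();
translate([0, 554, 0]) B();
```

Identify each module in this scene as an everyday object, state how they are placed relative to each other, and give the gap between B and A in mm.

The ladder's nearest face is 150 mm from the chair's +y face.

A is a chair. B is a ladder. The ladder is on the floor beside the chair on its +y side. The gap between the ladder and the chair is 150 mm.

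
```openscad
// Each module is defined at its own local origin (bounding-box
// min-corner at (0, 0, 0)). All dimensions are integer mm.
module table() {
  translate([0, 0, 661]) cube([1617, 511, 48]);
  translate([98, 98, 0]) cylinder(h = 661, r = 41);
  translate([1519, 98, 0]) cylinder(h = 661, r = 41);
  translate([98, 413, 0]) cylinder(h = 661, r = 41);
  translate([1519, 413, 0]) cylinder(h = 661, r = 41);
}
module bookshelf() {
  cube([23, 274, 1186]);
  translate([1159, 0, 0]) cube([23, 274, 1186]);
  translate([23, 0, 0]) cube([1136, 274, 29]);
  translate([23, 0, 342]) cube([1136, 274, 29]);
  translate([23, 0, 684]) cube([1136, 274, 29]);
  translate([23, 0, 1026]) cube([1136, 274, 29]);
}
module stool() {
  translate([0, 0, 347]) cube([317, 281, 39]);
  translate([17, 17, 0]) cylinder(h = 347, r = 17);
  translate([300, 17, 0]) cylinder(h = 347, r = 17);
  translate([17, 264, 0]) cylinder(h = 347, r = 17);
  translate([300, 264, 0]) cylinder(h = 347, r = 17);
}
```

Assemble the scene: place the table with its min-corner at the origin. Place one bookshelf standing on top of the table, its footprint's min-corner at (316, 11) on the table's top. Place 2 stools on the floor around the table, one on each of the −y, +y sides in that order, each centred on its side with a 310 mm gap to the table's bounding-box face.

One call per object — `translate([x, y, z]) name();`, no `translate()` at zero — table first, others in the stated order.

table();
translate([316, 11, 709]) bookshelf();
translate([650, -591, 0]) stool();
translate([650, 821, 0]) stool();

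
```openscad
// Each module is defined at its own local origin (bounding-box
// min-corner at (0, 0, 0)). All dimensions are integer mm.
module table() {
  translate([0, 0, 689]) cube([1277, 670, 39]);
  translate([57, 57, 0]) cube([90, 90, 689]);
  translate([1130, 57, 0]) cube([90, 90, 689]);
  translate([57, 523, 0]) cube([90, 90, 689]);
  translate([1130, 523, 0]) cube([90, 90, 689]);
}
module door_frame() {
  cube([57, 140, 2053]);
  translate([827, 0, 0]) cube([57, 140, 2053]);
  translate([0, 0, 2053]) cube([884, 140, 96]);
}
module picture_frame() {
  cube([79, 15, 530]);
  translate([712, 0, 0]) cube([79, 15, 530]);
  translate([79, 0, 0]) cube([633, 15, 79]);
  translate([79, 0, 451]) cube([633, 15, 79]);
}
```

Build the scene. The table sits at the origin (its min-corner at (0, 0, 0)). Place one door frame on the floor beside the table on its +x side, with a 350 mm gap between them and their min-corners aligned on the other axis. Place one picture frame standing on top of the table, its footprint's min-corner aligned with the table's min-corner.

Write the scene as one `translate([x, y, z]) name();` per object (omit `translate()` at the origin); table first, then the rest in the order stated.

table();
translate([1627, 0, 0]) door_frame();
translate([0, 0, 728]) picture_frame();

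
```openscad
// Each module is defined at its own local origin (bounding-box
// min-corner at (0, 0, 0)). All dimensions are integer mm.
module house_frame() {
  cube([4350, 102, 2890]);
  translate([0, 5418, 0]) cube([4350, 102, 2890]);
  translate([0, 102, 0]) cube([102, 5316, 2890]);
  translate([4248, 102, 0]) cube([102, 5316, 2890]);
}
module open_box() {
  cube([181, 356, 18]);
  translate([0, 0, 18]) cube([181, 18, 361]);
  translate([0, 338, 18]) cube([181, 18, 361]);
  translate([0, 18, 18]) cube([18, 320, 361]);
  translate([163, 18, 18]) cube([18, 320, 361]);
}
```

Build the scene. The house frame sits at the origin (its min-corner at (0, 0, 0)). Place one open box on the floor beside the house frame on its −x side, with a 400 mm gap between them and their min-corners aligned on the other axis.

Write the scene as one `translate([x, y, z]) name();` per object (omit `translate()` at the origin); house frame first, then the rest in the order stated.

house_frame();
translate([-581, 0, 0]) open_box();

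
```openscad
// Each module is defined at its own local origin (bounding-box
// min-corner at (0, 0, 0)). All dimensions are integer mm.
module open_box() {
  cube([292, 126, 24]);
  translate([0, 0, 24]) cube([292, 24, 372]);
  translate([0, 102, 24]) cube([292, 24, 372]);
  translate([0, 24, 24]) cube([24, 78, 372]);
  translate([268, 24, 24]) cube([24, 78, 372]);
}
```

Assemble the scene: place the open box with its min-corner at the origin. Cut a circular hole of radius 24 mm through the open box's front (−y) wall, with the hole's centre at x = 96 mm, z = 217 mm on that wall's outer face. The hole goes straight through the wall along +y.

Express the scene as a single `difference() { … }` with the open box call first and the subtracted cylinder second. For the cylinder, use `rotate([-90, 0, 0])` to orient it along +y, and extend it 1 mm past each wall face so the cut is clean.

difference() {
  open_box();
  translate([96, -1, 217]) rotate([-90, 0, 0]) cylinder(h = 26, r = 24);
}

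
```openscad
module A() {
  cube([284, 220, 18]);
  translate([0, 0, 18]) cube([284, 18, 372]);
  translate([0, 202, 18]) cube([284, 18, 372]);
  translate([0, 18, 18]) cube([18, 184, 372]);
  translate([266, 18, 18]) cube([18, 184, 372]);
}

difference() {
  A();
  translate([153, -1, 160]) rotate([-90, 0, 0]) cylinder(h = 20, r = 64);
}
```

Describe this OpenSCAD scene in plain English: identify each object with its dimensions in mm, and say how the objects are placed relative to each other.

A is an open-topped rectangular box: outside dimensions 284×220×390 mm, with a uniform wall and base thickness of 18 mm. The base is a full 284×220 slab on the floor; four walls sit on top of the base. The front and back walls (the −y and +y sides) span the full width; the two side walls fit between them.

The open box has a circular hole of radius 64 mm through its front wall, centred at (x = 153, z = 160).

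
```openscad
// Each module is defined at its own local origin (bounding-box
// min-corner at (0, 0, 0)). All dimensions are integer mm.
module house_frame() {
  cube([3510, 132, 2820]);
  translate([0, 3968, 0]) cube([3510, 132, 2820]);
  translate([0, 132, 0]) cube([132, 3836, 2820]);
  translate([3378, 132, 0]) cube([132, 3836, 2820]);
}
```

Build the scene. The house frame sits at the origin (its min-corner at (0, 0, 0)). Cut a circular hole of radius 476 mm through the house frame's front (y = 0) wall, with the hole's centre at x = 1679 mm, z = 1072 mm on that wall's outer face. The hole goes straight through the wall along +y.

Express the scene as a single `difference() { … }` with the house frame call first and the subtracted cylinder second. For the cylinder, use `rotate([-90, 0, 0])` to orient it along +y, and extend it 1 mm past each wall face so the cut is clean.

difference() {
  house_frame();
  translate([1679, -1, 1072]) rotate([-90, 0, 0]) cylinder(h = 134, r = 476);
}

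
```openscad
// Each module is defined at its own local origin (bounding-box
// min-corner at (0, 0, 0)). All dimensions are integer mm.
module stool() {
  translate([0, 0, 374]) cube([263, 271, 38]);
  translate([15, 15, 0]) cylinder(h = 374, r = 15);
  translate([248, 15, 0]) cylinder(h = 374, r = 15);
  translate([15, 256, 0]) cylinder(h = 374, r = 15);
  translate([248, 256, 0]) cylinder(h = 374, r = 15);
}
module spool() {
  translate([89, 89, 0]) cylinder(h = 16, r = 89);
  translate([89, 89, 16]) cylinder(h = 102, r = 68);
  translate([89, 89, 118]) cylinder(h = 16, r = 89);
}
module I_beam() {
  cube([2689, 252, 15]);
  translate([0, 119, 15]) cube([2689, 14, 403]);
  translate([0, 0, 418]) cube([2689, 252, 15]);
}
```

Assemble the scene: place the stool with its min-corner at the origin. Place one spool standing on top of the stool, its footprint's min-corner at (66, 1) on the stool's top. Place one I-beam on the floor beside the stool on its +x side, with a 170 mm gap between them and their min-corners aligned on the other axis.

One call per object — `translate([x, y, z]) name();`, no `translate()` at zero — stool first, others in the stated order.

stool();
translate([66, 1, 412]) spool();
translate([433, 0, 0]) I_beam();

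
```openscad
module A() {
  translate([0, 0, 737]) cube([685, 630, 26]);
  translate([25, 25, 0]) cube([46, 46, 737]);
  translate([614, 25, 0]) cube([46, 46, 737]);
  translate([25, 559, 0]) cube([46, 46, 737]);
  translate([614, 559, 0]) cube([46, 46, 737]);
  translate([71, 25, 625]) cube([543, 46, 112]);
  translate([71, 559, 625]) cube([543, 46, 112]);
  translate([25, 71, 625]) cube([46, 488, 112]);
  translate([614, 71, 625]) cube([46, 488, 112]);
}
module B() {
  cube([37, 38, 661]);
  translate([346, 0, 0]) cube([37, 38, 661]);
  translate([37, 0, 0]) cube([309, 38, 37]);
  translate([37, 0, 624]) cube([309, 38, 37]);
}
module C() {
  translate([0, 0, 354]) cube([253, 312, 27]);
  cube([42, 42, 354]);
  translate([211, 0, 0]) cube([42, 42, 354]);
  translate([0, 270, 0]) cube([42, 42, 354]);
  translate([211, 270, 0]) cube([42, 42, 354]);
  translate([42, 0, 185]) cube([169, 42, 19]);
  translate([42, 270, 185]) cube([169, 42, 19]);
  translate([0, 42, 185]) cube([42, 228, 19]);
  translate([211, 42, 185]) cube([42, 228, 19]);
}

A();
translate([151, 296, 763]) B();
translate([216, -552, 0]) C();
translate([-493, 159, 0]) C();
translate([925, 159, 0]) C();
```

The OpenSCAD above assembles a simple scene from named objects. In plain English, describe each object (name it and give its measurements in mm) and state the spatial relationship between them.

A is a table with a 685×630 mm rectangular top, 26 mm thick, top surface at z = 763 mm, supported by four 46×46 mm square legs, each inset 25 mm from the nearest pair of top edges, running from the floor. Four apron rails, 46 mm thick and 112 mm tall, run between adjacent legs with their top edges flush with the underside of the top and their outer faces flush with the legs' outer faces.

B is a rectangular picture frame lying in the x–z plane (depth along y). The opening is 309 mm wide (x) by 587 mm tall (z), surrounded by a border 37 mm wide on all four sides. The frame is 38 mm deep and is made of two full-height vertical stiles with two horizontal rails fitted between them.

C is a four-legged stool. The seat is a 253×312×27 mm slab whose top surface is at z = 381 mm; four square legs, each 42×42 mm in cross-section, run from the floor (z = 0) to the underside of the seat, each flush with a corner of the seat. Four stretchers, 42 mm wide and 19 mm tall, connect adjacent legs with their undersides at z = 185 mm, each running between the inner faces of the legs it joins and aligned with the legs' outer faces on the other axis.

The picture frame is on top of the table, centred. Three stools sit around the table at the −y, −x, +x sides.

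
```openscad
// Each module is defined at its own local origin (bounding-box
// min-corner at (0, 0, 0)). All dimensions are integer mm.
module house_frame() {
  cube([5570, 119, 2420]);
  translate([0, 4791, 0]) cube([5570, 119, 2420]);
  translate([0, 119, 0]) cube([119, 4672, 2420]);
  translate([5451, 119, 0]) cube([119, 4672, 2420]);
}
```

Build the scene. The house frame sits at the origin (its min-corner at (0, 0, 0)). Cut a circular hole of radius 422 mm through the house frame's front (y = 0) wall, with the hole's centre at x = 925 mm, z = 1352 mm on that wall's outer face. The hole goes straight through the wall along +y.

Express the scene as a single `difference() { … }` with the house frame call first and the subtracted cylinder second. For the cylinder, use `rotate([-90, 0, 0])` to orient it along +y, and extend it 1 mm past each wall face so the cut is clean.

difference() {
  house_frame();
  translate([925, -1, 1352]) rotate([-90, 0, 0]) cylinder(h = 121, r = 422);
}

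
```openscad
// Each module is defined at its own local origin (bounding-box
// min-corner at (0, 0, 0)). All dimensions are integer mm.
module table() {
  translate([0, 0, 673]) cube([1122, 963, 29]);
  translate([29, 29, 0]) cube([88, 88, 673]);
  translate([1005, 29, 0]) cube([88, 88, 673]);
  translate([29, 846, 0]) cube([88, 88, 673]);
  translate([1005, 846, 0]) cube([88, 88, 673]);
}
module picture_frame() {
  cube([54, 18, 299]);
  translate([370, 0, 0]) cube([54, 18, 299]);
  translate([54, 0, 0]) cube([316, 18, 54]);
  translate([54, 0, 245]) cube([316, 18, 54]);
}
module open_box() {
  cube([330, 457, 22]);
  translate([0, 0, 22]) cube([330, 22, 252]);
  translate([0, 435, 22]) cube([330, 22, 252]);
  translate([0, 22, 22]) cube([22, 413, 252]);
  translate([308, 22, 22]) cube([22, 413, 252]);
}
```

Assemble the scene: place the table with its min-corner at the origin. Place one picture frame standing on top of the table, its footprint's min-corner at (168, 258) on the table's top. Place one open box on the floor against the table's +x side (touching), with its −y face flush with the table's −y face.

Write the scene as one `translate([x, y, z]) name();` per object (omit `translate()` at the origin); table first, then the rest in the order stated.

table();
translate([168, 258, 702]) picture_frame();
translate([1122, 0, 0]) open_box();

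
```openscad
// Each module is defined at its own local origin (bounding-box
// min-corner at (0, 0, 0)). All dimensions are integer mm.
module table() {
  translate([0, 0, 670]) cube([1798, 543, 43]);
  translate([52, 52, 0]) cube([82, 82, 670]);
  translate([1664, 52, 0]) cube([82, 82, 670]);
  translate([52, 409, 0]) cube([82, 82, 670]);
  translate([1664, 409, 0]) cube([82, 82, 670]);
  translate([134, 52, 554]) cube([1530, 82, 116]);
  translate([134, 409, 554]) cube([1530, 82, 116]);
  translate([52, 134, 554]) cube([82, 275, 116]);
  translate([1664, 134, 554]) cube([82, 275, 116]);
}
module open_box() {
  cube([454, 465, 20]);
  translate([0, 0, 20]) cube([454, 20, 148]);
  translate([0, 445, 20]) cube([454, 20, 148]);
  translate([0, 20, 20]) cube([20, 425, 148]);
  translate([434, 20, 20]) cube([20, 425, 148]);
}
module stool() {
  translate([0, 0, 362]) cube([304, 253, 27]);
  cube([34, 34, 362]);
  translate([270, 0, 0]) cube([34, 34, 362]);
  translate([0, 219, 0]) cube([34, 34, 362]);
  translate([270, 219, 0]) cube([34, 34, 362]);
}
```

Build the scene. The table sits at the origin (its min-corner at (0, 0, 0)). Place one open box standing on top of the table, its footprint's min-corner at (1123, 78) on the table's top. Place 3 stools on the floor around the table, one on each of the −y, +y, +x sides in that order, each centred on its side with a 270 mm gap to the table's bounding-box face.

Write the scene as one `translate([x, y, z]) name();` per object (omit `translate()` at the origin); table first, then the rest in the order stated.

table();
translate([1123, 78, 713]) open_box();
translate([747, -523, 0]) stool();
translate([747, 813, 0]) stool();
translate([2068, 145, 0]) stool();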